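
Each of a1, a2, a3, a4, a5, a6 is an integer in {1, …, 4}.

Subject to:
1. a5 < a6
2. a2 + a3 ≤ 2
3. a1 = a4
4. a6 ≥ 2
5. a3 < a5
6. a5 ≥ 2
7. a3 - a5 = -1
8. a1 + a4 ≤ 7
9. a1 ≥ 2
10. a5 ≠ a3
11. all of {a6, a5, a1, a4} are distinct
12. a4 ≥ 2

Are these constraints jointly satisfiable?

Unsatisfiable

Constraints 4, 6, 9, and 12 confine each of a6, a5, a1, a4 to the 3 values {2, …, 4} (the domain already gives each ≤ 4).
Constraint 11 requires all 4 of them to be distinct, but only 3 values are available — impossible by the pigeonhole principle.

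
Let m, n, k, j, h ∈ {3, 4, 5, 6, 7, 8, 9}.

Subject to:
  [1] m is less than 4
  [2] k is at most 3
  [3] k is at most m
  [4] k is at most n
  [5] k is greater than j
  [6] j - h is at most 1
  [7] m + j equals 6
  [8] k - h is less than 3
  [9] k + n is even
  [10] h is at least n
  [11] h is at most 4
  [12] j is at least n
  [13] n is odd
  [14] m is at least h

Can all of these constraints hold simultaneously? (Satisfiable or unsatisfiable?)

Unsatisfiable

Constraints 4, 5, and 12 give k ≤ n, n ≤ j, j < k. Chaining: k ≤ n ≤ j < k, which forces k < k — impossible.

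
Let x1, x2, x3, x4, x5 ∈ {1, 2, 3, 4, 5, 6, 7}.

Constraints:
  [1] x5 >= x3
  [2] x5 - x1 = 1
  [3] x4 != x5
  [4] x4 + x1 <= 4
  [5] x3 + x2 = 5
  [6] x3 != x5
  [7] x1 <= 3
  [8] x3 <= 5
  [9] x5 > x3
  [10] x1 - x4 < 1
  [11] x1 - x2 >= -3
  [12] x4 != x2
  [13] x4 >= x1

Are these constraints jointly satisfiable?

Satisfiable

The assignment x1 = 1, x2 = 4, x3 = 1, x4 = 1, x5 = 2 works:
  constraint 2 holds since x5 - x1 = 1.
  constraint 4 holds since x4 + x1 = 2.
  constraint 5 holds since x3 + x2 = 5.
The rest check out directly.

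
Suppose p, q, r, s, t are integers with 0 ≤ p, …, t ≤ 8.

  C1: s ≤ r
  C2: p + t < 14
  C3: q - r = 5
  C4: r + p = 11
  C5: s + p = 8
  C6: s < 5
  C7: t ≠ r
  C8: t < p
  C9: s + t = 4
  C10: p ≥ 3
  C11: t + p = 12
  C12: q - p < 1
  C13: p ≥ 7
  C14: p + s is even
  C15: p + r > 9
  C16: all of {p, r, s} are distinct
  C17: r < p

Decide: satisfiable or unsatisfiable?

The assignment p = 8, q = 8, r = 3, s = 0, t = 4 works:
  constraint 2 holds since p + t = 12.
  constraint 3 holds since q - r = 5.
  constraint 4 holds since r + p = 11.
The rest check out directly.

Satisfiable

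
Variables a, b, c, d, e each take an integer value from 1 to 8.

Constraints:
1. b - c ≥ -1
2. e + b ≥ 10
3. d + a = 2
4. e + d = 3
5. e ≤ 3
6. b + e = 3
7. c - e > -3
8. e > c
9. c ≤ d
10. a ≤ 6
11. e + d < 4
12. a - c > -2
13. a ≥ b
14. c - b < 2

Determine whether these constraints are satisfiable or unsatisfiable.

Unsatisfiable

From constraint 5: e ≤ 3. From constraints 10 and 13: b ≤ a ≤ 6. Hence e + b ≤ 9. But constraint 2 requires e + b ≥ 10, and 10 > 9. Contradiction.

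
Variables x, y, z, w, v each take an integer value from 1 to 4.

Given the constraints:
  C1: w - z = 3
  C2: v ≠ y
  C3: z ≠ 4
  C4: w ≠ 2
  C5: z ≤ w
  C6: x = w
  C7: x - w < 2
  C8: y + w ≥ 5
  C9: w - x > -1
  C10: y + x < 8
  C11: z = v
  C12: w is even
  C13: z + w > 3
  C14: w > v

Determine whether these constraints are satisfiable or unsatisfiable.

Satisfiable

The assignment x = 4, y = 3, z = 1, w = 4, v = 1 works:
  constraint 1 holds since w - z = 3.
  constraint 7 holds since x - w = 0.
  constraint 8 holds since y + w = 7.
The rest check out directly.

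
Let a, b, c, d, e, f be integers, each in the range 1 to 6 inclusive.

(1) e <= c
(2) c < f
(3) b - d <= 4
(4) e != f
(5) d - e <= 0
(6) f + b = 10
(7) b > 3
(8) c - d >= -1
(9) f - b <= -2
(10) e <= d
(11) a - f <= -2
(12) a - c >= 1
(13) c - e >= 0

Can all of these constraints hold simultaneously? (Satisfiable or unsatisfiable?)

Constraints 3, 5, 9, 11, 12, and 13 give e − d ≥ 0, d − b ≥ -4, b − f ≥ 2, f − a ≥ 2, a − c ≥ 1, c − e ≥ 0.
Adding all 6 inequalities: the left sides telescope to 0, and the right sides sum to 0 + (-4) + 2 + 2 + 1 + 0 = 1. So 0 ≥ 1, which is false.

Unsatisfiable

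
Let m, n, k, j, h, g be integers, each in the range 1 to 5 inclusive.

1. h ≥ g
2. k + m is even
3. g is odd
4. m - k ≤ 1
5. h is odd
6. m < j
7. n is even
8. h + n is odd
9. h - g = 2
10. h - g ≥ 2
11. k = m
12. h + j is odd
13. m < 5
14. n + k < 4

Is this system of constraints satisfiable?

Satisfiable

Setting (m, n, k, j, h, g) = (1, 2, 1, 2, 5, 3) satisfies everything: constraint 4: m - k = 0; constraint 9: h - g = 2, and the others follow.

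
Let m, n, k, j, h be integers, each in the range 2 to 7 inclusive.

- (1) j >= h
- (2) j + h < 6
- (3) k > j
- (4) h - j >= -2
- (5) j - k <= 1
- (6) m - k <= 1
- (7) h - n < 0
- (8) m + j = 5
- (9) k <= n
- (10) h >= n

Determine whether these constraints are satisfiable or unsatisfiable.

Constraints 1, 3, 9, and 10 give j < k, k ≤ n, n ≤ h, h ≤ j. Chaining: j < k ≤ n ≤ h ≤ j, which forces j < j — impossible.

Unsatisfiable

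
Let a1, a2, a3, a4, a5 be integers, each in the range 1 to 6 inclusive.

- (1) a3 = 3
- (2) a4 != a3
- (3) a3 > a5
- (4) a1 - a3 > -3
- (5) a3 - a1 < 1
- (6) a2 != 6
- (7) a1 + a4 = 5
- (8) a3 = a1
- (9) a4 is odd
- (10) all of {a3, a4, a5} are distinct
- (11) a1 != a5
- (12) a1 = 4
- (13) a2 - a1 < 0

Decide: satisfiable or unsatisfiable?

Unsatisfiable

Constraint 1 fixes a3 = 3 and constraint 12 fixes a1 = 4, but constraint 8 requires a3 = a1. Since 3 ≠ 4, contradiction.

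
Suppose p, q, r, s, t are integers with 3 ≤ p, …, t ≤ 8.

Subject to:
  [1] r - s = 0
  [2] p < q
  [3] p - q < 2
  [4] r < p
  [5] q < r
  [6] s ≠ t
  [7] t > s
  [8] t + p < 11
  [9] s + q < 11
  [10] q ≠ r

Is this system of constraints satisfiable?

Constraints 2, 4, and 5 give p < q, q < r, r < p. Chaining: p < q < r < p, which forces p < p — impossible.

Unsatisfiable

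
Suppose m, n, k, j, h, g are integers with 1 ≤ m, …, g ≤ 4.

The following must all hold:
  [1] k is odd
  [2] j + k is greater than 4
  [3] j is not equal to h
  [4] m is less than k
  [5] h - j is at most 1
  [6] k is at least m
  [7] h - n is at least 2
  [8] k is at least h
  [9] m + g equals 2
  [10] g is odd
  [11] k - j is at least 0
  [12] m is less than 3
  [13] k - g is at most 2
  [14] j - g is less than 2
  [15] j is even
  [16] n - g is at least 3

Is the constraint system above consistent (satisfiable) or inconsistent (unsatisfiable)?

Unsatisfiable

Constraints 5, 7, 11, 13, and 16 give g − k ≥ -2, k − j ≥ 0, j − h ≥ -1, h − n ≥ 2, n − g ≥ 3.
Adding all 5 inequalities: the left sides telescope to 0, and the right sides sum to (-2) + 0 + (-1) + 2 + 3 = 2. So 0 ≥ 2, which is false.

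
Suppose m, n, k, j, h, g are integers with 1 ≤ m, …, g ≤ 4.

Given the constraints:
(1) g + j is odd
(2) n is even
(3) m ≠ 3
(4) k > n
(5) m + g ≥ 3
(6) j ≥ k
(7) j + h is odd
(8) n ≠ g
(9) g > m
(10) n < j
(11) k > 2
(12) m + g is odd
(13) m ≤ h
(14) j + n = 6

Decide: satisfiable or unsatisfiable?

One satisfying assignment is m = 2, n = 2, k = 4, j = 4, h = 3, g = 3.
For the less obvious constraints — constraint 1: g + j = 7 is odd; constraint 5: m + g = 5; constraint 14: j + n = 6 — and the others hold by inspection.

Satisfiable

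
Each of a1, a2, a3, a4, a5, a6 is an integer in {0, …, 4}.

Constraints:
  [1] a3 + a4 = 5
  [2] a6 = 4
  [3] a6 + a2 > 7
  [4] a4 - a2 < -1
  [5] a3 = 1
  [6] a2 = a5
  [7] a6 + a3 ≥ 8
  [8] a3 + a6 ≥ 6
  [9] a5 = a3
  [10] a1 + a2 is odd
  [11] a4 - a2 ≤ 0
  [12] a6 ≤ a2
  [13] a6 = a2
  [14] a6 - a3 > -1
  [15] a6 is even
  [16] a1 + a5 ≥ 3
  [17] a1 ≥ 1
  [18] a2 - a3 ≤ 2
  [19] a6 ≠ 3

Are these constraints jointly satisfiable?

Unsatisfiable

Constraint 2 fixes a6 = 4 and constraint 5 fixes a3 = 1. Constraints 6, 9, and 13 give a6 = a2 = a5 = a3, so a6 = a3. But 4 ≠ 1 — contradiction.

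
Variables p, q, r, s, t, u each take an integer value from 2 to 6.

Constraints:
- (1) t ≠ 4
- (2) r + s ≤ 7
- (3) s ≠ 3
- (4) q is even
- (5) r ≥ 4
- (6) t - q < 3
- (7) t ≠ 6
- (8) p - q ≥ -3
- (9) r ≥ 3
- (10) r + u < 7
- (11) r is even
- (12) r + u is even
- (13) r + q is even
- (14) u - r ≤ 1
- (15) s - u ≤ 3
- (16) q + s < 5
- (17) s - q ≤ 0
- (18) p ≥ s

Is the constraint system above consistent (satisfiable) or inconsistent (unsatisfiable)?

Setting (p, q, r, s, t, u) = (2, 2, 4, 2, 3, 2) satisfies everything: constraint 2: r + s = 6; constraint 6: t - q = 1; constraint 8: p - q = 0, and the others follow.

Satisfiable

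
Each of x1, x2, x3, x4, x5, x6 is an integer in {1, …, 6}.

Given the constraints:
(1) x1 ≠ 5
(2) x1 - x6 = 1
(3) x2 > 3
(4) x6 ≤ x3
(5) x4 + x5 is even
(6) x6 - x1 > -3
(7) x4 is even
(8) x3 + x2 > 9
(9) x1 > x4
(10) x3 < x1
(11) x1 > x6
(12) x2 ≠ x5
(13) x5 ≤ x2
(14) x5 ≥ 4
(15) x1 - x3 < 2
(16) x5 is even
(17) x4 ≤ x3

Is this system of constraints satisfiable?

Setting (x1, x2, x3, x4, x5, x6) = (6, 5, 5, 2, 4, 5) satisfies everything: constraint 2: x1 - x6 = 1; constraint 6: x6 - x1 = -1; constraint 8: x3 + x2 = 10, and the others follow.

Satisfiable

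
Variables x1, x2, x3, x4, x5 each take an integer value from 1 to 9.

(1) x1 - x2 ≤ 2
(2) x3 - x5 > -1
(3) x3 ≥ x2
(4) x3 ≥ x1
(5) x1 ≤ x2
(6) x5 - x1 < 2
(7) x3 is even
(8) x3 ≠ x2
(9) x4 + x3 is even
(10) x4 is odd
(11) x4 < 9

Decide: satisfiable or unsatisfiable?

Unsatisfiable

Constraint 10 makes x4 odd and constraint 7 makes x3 even, so x4 + x3 must be odd. Constraint 9 says x4 + x3 is even — contradiction.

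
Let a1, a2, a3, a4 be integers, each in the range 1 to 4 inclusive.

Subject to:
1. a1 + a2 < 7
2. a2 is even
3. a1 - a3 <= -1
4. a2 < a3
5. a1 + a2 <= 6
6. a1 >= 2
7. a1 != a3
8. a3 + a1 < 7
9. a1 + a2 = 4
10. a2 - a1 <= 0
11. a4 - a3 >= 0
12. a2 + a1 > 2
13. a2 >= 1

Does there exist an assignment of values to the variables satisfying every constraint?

Satisfiable

Setting (a1, a2, a3, a4) = (2, 2, 4, 4) satisfies everything: constraint 1: a1 + a2 = 4; constraint 3: a1 - a3 = -2; constraint 5: a1 + a2 = 4, and the others follow.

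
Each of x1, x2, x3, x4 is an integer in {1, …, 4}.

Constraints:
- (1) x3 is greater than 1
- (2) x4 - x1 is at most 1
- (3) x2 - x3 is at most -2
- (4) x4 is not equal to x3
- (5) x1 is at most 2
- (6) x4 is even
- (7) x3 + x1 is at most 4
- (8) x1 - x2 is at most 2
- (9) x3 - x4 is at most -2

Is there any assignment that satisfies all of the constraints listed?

Constraints 2, 3, 8, and 9 give x2 − x1 ≥ -2, x1 − x4 ≥ -1, x4 − x3 ≥ 2, x3 − x2 ≥ 2.
Adding all 4 inequalities: the left sides telescope to 0, and the right sides sum to (-2) + (-1) + 2 + 2 = 1. So 0 ≥ 1, which is false.

Unsatisfiable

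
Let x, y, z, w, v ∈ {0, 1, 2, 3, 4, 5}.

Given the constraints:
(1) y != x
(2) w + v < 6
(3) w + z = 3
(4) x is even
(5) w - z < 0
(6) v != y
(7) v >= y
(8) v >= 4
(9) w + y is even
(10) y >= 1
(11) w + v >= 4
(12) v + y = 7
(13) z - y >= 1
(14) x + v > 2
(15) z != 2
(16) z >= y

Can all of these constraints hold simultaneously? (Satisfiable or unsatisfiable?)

Setting (x, y, z, w, v) = (0, 2, 3, 0, 5) satisfies everything: constraint 2: w + v = 5; constraint 3: w + z = 3, and the others follow.

Satisfiable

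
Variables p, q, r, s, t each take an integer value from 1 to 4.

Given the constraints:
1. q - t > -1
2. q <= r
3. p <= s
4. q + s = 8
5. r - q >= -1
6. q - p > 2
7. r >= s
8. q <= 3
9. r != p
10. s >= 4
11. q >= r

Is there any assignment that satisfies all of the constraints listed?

From constraints 7 and 10: r ≥ s and s ≥ 4, so r ≥ 4. From constraints 8 and 11: r ≤ q and q ≤ 3, so r ≤ 3. But 3 < 4, so no value of r works.

Unsatisfiable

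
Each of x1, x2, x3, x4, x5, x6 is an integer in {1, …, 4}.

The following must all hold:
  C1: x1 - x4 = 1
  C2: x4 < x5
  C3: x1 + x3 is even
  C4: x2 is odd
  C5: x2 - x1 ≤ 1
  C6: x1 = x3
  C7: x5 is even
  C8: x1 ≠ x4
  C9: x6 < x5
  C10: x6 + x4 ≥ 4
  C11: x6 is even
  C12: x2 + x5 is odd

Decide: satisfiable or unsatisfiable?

Try x1 = 3, x2 = 1, x3 = 3, x4 = 2, x5 = 4, x6 = 2.
Check constraint 1: x1 - x4 = 1; constraint 5: x2 - x1 = -2; constraint 10: x6 + x4 = 4. The remaining constraints are straightforward to verify.

Satisfiable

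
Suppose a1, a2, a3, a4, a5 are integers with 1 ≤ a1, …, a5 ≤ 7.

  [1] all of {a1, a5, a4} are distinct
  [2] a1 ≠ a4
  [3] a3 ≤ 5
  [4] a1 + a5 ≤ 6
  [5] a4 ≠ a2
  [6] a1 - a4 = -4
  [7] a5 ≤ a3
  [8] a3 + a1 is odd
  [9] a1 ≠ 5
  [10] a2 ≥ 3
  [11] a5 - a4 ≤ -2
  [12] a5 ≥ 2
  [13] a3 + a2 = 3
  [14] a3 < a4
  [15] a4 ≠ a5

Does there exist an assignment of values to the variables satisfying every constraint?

From constraints 7 and 12: a3 ≥ a5 ≥ 2. From constraint 10: a2 ≥ 3. Hence a3 + a2 ≥ 5. But constraint 13 requires a3 + a2 = 3, and 3 < 5. Contradiction.

Unsatisfiable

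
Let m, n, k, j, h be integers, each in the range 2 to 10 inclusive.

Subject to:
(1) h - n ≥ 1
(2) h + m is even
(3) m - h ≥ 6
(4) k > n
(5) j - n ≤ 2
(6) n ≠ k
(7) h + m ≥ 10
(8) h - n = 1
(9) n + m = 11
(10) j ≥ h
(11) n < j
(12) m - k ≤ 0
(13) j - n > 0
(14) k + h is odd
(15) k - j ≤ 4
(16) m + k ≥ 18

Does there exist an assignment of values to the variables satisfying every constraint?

Unsatisfiable

Constraints 1, 3, 5, 12, and 15 give k − m ≥ 0, m − h ≥ 6, h − n ≥ 1, n − j ≥ -2, j − k ≥ -4.
Adding all 5 inequalities: the left sides telescope to 0, and the right sides sum to 0 + 6 + 1 + (-2) + (-4) = 1. So 0 ≥ 1, which is false.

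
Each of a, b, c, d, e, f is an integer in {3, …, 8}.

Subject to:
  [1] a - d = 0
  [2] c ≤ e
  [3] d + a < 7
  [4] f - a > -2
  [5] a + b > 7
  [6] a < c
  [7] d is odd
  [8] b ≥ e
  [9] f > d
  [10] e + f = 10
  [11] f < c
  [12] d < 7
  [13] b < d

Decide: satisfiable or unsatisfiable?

Unsatisfiable

Constraints 2, 8, 9, 11, and 13 give d < f, f < c, c ≤ e, e ≤ b, b < d. Chaining: d < f < c ≤ e ≤ b < d, which forces d < d — impossible.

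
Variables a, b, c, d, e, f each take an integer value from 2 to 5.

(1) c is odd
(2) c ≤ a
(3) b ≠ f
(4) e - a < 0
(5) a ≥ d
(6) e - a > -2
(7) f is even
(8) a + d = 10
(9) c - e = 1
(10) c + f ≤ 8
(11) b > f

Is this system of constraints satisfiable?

The assignment a = 5, b = 4, c = 5, d = 5, e = 4, f = 2 works:
  constraint 4 holds since e - a = -1.
  constraint 6 holds since e - a = -1.
  constraint 8 holds since a + d = 10.
The rest check out directly.

Satisfiable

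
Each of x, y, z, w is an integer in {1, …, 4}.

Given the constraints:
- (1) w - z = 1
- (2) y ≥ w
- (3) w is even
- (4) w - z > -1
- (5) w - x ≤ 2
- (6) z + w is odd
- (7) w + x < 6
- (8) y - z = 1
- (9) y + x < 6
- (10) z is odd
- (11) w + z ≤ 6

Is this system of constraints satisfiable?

Satisfiable

Take x = 2, y = 2, z = 1, w = 2. Then constraint 1: w - z = 1; constraint 4: w - z = 1, and every other listed constraint is also met.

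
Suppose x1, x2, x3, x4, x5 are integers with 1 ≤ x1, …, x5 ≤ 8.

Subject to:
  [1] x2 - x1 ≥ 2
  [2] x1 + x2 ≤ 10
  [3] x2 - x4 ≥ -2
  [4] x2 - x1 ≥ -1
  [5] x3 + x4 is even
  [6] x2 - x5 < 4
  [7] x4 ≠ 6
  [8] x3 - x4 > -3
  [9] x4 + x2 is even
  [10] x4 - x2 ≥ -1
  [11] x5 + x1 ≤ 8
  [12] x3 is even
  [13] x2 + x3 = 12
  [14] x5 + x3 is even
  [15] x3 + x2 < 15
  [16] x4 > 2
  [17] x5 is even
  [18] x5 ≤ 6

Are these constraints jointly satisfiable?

Satisfiable

Take x1 = 4, x2 = 6, x3 = 6, x4 = 8, x5 = 4. Then constraint 1: x2 - x1 = 2; constraint 2: x1 + x2 = 10, and every other listed constraint is also met.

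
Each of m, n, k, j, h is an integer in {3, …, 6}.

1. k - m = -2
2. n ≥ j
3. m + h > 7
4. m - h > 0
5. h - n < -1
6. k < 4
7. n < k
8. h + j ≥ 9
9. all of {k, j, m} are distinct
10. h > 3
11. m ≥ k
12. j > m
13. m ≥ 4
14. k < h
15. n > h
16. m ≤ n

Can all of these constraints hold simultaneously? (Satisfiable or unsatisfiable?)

Unsatisfiable

Constraints 2, 4, 7, 12, and 14 give j ≤ n, n < k, k < h, h < m, m < j. Chaining: j ≤ n < k < h < m < j, which forces j < j — impossible.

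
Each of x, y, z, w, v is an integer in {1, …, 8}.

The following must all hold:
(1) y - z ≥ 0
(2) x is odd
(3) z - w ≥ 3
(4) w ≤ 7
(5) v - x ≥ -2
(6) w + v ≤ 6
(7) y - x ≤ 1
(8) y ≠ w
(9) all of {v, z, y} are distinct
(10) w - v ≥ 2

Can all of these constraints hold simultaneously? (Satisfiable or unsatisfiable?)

Unsatisfiable

Constraints 1, 3, 5, 7, and 10 give z − w ≥ 3, w − v ≥ 2, v − x ≥ -2, x − y ≥ -1, y − z ≥ 0.
Adding all 5 inequalities: the left sides telescope to 0, and the right sides sum to 3 + 2 + (-2) + (-1) + 0 = 2. So 0 ≥ 2, which is false.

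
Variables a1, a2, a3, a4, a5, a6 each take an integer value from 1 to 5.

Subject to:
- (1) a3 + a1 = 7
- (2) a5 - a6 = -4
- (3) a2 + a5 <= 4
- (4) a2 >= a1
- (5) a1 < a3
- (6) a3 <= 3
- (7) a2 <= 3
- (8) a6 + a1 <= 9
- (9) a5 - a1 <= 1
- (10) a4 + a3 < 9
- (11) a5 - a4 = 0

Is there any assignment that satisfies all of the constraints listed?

From constraint 6: a3 ≤ 3. From constraints 4 and 7: a1 ≤ a2 ≤ 3. Hence a3 + a1 ≤ 6. But constraint 1 requires a3 + a1 = 7, and 7 > 6. Contradiction.

Unsatisfiable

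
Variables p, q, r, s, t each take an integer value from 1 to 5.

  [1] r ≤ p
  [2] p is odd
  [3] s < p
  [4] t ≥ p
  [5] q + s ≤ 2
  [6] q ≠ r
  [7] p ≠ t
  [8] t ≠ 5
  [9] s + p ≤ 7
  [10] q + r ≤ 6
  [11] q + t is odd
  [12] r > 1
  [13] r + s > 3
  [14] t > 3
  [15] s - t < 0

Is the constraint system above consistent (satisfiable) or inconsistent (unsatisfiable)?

Try p = 3, q = 1, r = 3, s = 1, t = 4.
Check constraint 5: q + s = 2; constraint 9: s + p = 4. The remaining constraints are straightforward to verify.

Satisfiable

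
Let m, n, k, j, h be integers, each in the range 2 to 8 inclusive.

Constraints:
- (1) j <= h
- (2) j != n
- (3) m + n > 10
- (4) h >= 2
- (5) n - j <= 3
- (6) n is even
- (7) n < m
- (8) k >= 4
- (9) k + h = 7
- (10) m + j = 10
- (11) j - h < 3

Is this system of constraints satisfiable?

Satisfiable

Try m = 8, n = 4, k = 5, j = 2, h = 2.
Check constraint 3: m + n = 12; constraint 5: n - j = 2; constraint 9: k + h = 7. The remaining constraints are straightforward to verify.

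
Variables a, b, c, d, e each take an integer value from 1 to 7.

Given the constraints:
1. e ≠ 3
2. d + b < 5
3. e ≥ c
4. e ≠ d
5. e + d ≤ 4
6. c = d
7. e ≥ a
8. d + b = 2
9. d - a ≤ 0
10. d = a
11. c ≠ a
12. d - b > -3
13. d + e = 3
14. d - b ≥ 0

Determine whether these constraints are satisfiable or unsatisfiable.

From constraints 6 and 10, c = d = a, so c = a. But constraint 11 says c ≠ a. Contradiction.

Unsatisfiable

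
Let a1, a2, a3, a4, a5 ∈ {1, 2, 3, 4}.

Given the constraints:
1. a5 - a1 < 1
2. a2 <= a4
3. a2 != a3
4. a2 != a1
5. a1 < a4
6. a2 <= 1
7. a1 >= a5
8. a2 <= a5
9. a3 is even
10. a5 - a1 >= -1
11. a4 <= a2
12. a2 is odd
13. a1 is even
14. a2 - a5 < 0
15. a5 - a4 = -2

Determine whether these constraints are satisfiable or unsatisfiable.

Constraints 5, 7, 11, and 14 give a1 < a4, a4 ≤ a2, a2 < a5, a5 ≤ a1. Chaining: a1 < a4 ≤ a2 < a5 ≤ a1, which forces a1 < a1 — impossible.

Unsatisfiable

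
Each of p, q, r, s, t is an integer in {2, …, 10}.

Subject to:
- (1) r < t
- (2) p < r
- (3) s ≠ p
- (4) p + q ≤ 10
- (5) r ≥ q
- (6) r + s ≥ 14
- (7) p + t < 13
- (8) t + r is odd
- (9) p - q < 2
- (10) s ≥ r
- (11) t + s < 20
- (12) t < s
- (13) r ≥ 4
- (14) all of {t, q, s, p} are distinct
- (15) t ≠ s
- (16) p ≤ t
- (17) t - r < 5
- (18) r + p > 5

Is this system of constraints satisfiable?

Satisfiable

Take p = 3, q = 4, r = 5, s = 9, t = 8. Then constraint 4: p + q = 7; constraint 6: r + s = 14; constraint 7: p + t = 11, and every other listed constraint is also met.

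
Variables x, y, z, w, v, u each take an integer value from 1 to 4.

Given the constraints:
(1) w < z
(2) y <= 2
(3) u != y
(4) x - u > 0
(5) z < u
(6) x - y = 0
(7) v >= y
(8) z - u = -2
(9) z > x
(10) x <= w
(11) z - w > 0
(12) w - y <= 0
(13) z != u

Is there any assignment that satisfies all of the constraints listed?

Unsatisfiable

Constraints 1, 4, 5, and 10 give u < x, x ≤ w, w < z, z < u. Chaining: u < x ≤ w < z < u, which forces u < u — impossible.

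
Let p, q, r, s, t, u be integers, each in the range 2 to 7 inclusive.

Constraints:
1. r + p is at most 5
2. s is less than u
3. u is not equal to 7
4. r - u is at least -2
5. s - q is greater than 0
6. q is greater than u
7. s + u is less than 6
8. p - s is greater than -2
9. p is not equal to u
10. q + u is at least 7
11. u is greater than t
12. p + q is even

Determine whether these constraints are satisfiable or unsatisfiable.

Constraints 2, 5, and 6 give s < u, u < q, q < s. Chaining: s < u < q < s, which forces s < s — impossible.

Unsatisfiable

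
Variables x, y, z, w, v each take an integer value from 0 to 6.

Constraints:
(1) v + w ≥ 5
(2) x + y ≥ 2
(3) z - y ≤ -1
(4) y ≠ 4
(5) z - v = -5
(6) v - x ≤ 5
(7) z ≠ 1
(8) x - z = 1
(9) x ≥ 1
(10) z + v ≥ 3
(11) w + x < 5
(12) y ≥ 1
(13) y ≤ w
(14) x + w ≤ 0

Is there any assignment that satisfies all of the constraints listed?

Unsatisfiable

From constraint 9: x ≥ 1. From constraints 12 and 13: w ≥ y ≥ 1. Hence x + w ≥ 2. But constraint 14 requires x + w ≤ 0, and 0 < 2. Contradiction.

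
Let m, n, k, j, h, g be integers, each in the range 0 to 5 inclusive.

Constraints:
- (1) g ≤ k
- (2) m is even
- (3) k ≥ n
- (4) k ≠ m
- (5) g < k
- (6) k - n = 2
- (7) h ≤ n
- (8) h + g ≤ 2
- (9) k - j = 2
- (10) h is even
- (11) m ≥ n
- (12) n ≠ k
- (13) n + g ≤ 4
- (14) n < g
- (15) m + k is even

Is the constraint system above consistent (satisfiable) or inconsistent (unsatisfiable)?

Satisfiable

The assignment m = 4, n = 0, k = 2, j = 0, h = 0, g = 1 works:
  constraint 6 holds since k - n = 2.
  constraint 8 holds since h + g = 1.
  constraint 9 holds since k - j = 2.
The rest check out directly.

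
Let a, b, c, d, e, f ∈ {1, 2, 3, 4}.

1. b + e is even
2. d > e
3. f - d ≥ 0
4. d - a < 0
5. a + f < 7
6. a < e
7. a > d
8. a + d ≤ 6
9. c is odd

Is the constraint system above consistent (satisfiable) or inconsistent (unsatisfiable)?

Unsatisfiable

Constraints 2, 6, and 7 give a < e, e < d, d < a. Chaining: a < e < d < a, which forces a < a — impossible.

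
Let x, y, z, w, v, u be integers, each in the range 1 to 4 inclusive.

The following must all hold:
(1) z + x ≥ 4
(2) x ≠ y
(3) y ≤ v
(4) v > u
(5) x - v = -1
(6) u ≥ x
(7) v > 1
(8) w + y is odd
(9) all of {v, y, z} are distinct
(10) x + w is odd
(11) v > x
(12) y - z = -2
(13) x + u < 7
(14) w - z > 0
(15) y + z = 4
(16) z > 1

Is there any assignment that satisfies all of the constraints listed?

The assignment x = 3, y = 1, z = 3, w = 4, v = 4, u = 3 works:
  constraint 1 holds since z + x = 6.
  constraint 5 holds since x - v = -1.
  constraint 12 holds since y - z = -2.
The rest check out directly.

Satisfiable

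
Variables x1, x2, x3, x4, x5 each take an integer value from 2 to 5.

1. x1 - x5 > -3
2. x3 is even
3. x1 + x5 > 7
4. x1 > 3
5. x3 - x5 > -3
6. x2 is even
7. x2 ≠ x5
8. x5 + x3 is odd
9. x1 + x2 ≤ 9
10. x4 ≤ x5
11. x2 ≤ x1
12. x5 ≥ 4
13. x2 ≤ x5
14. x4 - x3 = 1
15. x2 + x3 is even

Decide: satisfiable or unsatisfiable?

Setting (x1, x2, x3, x4, x5) = (5, 2, 4, 5, 5) satisfies everything: constraint 1: x1 - x5 = 0; constraint 3: x1 + x5 = 10; constraint 5: x3 - x5 = -1, and the others follow.

Satisfiable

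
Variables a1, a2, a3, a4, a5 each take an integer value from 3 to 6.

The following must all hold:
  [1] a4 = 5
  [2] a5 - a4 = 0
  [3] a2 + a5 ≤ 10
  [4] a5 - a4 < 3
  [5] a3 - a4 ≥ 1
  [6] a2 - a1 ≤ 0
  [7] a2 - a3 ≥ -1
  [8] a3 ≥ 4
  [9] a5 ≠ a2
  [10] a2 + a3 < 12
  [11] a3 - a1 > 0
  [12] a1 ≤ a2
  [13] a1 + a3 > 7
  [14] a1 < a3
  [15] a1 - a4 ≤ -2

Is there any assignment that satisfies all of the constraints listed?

Constraints 5, 6, 7, and 15 give a4 − a1 ≥ 2, a1 − a2 ≥ 0, a2 − a3 ≥ -1, a3 − a4 ≥ 1.
Adding all 4 inequalities: the left sides telescope to 0, and the right sides sum to 2 + 0 + (-1) + 1 = 2. So 0 ≥ 2, which is false.

Unsatisfiable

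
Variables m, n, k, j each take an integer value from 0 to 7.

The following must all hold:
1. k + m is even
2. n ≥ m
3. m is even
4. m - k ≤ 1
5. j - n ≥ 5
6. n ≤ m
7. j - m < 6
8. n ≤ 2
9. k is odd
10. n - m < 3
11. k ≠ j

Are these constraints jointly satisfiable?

Constraint 9 makes k odd and constraint 3 makes m even, so k + m must be odd. Constraint 1 says k + m is even — contradiction.

Unsatisfiable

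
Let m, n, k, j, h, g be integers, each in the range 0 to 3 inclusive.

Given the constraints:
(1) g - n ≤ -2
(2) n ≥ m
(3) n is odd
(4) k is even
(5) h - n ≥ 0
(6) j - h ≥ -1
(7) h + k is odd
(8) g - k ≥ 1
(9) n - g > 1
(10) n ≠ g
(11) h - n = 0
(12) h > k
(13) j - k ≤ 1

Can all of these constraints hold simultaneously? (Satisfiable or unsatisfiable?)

Constraints 1, 5, 6, 8, and 13 give g − k ≥ 1, k − j ≥ -1, j − h ≥ -1, h − n ≥ 0, n − g ≥ 2.
Adding all 5 inequalities: the left sides telescope to 0, and the right sides sum to 1 + (-1) + (-1) + 0 + 2 = 1. So 0 ≥ 1, which is false.

Unsatisfiable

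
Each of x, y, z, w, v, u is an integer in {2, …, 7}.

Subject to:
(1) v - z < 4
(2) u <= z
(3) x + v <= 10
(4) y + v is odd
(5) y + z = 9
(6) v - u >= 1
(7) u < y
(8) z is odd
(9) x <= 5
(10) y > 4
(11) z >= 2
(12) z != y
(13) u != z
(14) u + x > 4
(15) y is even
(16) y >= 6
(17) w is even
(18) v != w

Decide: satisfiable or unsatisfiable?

Satisfiable

Setting (x, y, z, w, v, u) = (3, 6, 3, 6, 5, 2) satisfies everything: constraint 1: v - z = 2; constraint 3: x + v = 8; constraint 5: y + z = 9, and the others follow.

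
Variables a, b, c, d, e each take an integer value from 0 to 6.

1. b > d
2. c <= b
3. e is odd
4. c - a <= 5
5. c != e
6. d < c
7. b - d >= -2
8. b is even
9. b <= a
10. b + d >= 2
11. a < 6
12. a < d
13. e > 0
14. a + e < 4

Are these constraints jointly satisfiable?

Constraints 2, 6, 9, and 12 give d < c, c ≤ b, b ≤ a, a < d. Chaining: d < c ≤ b ≤ a < d, which forces d < d — impossible.

Unsatisfiable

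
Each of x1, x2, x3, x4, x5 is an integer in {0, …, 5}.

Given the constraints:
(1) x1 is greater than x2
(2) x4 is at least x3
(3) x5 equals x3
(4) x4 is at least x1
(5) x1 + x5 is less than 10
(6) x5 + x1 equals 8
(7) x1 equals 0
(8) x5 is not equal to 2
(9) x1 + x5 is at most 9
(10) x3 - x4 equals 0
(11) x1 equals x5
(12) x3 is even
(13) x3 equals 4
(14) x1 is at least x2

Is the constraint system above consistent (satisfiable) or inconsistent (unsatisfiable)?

Constraint 7 fixes x1 = 0 and constraint 13 fixes x3 = 4. Constraints 3 and 11 give x1 = x5 = x3, so x1 = x3. But 0 ≠ 4 — contradiction.

Unsatisfiable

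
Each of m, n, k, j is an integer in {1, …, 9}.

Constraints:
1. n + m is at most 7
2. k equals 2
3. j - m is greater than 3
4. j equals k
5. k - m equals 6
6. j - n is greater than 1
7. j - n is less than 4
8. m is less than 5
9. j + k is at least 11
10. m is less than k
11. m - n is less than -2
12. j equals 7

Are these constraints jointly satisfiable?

Unsatisfiable

Constraint 12 fixes j = 7 and constraint 2 fixes k = 2, but constraint 4 requires j = k. Since 7 ≠ 2, contradiction.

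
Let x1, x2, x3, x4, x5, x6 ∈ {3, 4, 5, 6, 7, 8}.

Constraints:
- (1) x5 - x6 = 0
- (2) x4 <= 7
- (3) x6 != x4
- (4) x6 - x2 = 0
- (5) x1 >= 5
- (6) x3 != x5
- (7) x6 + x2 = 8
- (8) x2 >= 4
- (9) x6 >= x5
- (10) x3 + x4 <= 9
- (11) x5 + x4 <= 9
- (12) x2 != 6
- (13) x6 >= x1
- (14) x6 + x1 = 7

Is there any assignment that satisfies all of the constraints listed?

From constraints 5 and 13: x6 ≥ x1 ≥ 5. From constraint 8: x2 ≥ 4. Hence x6 + x2 ≥ 9. But constraint 7 requires x6 + x2 = 8, and 8 < 9. Contradiction.

Unsatisfiable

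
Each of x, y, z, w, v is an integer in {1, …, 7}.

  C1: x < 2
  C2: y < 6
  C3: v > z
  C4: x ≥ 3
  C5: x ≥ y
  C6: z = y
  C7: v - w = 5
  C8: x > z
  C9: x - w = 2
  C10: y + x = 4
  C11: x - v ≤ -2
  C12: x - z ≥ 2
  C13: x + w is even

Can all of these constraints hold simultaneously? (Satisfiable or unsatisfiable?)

Unsatisfiable

From constraint 4: x ≥ 3. From constraint 1: x ≤ 1. But 1 < 3, so no value of x works.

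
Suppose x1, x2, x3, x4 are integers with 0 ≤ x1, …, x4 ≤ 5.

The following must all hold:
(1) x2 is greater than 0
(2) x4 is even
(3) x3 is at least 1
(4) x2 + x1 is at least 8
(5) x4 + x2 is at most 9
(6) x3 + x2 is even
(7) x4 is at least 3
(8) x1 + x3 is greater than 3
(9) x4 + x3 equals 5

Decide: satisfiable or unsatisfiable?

Satisfiable

Take x1 = 5, x2 = 3, x3 = 1, x4 = 4. Then constraint 4: x2 + x1 = 8; constraint 5: x4 + x2 = 7; constraint 8: x1 + x3 = 6, and every other listed constraint is also met.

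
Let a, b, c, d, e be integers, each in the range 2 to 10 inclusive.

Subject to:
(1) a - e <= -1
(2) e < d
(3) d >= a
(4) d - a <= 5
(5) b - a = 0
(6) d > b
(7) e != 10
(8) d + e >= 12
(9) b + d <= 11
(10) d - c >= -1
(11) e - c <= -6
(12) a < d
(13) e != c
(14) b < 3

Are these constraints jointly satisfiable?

Unsatisfiable

Constraints 1, 4, 10, and 11 give c − e ≥ 6, e − a ≥ 1, a − d ≥ -5, d − c ≥ -1.
Adding all 4 inequalities: the left sides telescope to 0, and the right sides sum to 6 + 1 + (-5) + (-1) = 1. So 0 ≥ 1, which is false.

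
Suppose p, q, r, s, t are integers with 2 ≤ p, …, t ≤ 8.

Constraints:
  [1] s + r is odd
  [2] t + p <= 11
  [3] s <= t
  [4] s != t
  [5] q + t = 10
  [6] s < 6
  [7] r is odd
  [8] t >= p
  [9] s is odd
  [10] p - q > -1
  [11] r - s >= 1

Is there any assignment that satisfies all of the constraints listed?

Constraint 9 makes s odd and constraint 7 makes r odd, so s + r must be even. Constraint 1 says s + r is odd — contradiction.

Unsatisfiable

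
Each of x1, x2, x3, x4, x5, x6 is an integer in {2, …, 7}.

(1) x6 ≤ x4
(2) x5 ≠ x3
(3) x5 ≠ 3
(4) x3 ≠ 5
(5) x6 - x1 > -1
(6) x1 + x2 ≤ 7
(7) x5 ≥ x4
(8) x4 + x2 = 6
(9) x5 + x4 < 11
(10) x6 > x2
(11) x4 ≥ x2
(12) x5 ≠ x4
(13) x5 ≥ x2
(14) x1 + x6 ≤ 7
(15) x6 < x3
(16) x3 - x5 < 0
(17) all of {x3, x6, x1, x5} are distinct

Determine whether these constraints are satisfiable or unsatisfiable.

Try x1 = 2, x2 = 2, x3 = 4, x4 = 4, x5 = 6, x6 = 3.
Check constraint 5: x6 - x1 = 1; constraint 6: x1 + x2 = 4; constraint 8: x4 + x2 = 6. The remaining constraints are straightforward to verify.

Satisfiable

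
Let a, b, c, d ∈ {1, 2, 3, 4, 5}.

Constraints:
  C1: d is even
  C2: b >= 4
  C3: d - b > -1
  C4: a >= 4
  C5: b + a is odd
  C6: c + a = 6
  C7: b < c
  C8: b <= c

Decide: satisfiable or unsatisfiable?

Unsatisfiable

From constraints 2 and 8: c ≥ b ≥ 4. From constraint 4: a ≥ 4. Hence c + a ≥ 8. But constraint 6 requires c + a = 6, and 6 < 8. Contradiction.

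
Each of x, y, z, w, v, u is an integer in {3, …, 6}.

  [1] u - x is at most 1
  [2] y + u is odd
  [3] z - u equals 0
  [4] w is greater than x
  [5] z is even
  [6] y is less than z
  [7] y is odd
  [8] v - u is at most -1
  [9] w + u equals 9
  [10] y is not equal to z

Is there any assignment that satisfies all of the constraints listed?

Try x = 3, y = 3, z = 4, w = 5, v = 3, u = 4.
Check constraint 1: u - x = 1; constraint 3: z - u = 0; constraint 8: v - u = -1. The remaining constraints are straightforward to verify.

Satisfiable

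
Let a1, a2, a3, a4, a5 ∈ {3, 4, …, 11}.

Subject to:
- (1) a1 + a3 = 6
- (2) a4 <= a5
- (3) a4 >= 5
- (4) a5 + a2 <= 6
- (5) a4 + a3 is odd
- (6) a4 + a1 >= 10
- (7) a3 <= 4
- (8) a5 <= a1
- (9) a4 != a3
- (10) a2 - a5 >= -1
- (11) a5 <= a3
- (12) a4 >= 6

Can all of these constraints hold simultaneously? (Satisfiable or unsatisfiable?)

Unsatisfiable

From constraints 2 and 12: a5 ≥ a4 and a4 ≥ 6, so a5 ≥ 6. From constraints 7 and 11: a5 ≤ a3 and a3 ≤ 4, so a5 ≤ 4. But 4 < 6, so no value of a5 works.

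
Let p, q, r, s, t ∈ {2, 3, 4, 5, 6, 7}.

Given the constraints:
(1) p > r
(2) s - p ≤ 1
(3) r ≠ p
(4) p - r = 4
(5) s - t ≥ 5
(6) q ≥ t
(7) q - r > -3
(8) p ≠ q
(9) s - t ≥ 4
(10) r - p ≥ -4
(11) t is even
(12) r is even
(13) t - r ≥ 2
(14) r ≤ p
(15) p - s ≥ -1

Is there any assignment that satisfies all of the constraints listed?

Constraints 5, 10, 13, and 15 give t − r ≥ 2, r − p ≥ -4, p − s ≥ -1, s − t ≥ 5.
Adding all 4 inequalities: the left sides telescope to 0, and the right sides sum to 2 + (-4) + (-1) + 5 = 2. So 0 ≥ 2, which is false.

Unsatisfiable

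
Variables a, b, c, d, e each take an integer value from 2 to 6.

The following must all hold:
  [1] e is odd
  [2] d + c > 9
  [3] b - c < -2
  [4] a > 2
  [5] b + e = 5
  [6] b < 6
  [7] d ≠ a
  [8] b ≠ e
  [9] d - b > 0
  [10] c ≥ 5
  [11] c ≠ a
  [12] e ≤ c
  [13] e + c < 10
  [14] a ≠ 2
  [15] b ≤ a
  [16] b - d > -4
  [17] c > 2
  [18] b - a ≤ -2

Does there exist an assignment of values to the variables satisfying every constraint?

Setting (a, b, c, d, e) = (5, 2, 6, 4, 3) satisfies everything: constraint 2: d + c = 10; constraint 3: b - c = -4; constraint 5: b + e = 5, and the others follow.

Satisfiable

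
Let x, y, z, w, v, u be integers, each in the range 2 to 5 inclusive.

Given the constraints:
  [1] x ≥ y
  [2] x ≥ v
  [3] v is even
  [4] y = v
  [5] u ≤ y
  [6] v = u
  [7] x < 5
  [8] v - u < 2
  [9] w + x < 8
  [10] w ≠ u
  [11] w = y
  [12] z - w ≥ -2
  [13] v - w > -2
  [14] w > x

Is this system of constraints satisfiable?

Unsatisfiable

From constraints 4, 6, and 11, w = y = v = u, so w = u. But constraint 10 says w ≠ u. Contradiction.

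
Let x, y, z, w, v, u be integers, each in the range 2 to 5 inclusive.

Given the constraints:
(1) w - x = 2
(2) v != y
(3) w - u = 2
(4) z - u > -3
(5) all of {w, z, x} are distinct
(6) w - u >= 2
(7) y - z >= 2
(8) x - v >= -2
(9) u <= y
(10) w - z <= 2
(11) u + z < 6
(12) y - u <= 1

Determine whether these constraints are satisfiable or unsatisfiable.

Unsatisfiable

Constraints 6, 7, 10, and 12 give y − z ≥ 2, z − w ≥ -2, w − u ≥ 2, u − y ≥ -1.
Adding all 4 inequalities: the left sides telescope to 0, and the right sides sum to 2 + (-2) + 2 + (-1) = 1. So 0 ≥ 1, which is false.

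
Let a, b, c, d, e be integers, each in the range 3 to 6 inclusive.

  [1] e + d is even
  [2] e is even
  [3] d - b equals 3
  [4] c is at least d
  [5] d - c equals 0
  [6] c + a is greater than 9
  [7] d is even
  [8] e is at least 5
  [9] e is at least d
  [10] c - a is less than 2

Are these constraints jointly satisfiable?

Satisfiable

Take a = 5, b = 3, c = 6, d = 6, e = 6. Then constraint 3: d - b = 3; constraint 5: d - c = 0; constraint 6: c + a = 11, and every other listed constraint is also met.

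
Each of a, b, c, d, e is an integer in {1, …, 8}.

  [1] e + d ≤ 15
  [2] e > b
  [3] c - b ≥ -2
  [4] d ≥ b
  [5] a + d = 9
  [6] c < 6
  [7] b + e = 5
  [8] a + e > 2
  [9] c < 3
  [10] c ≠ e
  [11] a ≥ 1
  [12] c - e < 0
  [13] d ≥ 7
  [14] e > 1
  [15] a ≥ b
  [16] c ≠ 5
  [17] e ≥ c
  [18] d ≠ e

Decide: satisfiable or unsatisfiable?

Satisfiable

Try a = 1, b = 1, c = 1, d = 8, e = 4.
Check constraint 1: e + d = 12; constraint 3: c - b = 0. The remaining constraints are straightforward to verify.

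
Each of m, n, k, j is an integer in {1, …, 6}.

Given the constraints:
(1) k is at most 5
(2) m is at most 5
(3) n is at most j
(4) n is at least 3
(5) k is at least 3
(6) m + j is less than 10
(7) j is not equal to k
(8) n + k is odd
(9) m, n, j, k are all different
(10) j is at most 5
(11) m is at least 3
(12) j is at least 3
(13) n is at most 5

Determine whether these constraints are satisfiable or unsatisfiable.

Constraints 1, 2, 4, 5, 10, 11, 12, and 13 confine each of m, n, j, k to the 3 values {3, …, 5}.
Constraint 9 requires all 4 of them to be distinct, but only 3 values are available — impossible by the pigeonhole principle.

Unsatisfiable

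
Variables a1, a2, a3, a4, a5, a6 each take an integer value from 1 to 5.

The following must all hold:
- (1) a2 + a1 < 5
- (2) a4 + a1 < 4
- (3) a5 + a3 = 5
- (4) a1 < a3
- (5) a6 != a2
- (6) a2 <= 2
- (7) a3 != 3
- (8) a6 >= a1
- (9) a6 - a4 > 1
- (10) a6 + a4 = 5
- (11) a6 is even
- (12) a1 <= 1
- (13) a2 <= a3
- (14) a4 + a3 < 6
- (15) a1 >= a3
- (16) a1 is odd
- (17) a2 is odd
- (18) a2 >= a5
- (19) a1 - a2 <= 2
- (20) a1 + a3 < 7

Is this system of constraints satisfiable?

Unsatisfiable

From constraints 6 and 18: a5 ≤ a2 ≤ 2. From constraints 12 and 15: a3 ≤ a1 ≤ 1. Hence a5 + a3 ≤ 3. But constraint 3 requires a5 + a3 = 5, and 5 > 3. Contradiction.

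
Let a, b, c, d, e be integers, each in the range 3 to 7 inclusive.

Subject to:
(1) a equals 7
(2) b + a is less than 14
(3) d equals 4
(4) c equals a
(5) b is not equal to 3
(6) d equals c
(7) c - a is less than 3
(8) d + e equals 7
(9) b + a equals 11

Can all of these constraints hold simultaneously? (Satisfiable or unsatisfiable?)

Constraint 3 fixes d = 4 and constraint 1 fixes a = 7. Constraints 4 and 6 give d = c = a, so d = a. But 4 ≠ 7 — contradiction.

Unsatisfiable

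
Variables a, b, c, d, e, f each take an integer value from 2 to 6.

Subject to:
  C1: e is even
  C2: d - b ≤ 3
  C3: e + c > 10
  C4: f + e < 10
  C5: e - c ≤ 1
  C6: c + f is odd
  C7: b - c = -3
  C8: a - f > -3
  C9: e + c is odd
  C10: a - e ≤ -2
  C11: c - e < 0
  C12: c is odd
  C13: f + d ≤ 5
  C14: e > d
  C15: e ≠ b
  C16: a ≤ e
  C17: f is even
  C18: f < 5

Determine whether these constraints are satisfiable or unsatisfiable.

Satisfiable

One satisfying assignment is a = 2, b = 2, c = 5, d = 3, e = 6, f = 2.
For the less obvious constraints — constraint 2: d - b = 1; constraint 3: e + c = 11; constraint 4: f + e = 8 — and the others hold by inspection.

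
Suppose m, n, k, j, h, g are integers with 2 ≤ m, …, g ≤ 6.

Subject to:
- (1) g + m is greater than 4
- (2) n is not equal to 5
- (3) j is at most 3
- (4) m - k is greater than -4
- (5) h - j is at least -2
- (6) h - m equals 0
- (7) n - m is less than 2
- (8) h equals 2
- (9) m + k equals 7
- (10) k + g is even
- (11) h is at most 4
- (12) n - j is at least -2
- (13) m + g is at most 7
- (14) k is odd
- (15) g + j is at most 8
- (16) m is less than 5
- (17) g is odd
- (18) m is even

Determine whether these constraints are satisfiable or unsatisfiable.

The assignment m = 2, n = 3, k = 5, j = 2, h = 2, g = 5 works:
  constraint 1 holds since g + m = 7.
  constraint 4 holds since m - k = -3.
  constraint 5 holds since h - j = 0.
The rest check out directly.

Satisfiable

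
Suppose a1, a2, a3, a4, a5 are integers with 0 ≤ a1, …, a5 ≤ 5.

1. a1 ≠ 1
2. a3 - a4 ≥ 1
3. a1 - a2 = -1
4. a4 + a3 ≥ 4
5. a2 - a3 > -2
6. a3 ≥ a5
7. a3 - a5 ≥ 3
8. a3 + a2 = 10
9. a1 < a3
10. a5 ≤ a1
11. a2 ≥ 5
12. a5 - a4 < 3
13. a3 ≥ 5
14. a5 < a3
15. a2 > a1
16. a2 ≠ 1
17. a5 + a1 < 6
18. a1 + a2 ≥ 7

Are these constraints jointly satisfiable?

Satisfiable

Take a1 = 4, a2 = 5, a3 = 5, a4 = 1, a5 = 1. Then constraint 2: a3 - a4 = 4; constraint 3: a1 - a2 = -1, and every other listed constraint is also met.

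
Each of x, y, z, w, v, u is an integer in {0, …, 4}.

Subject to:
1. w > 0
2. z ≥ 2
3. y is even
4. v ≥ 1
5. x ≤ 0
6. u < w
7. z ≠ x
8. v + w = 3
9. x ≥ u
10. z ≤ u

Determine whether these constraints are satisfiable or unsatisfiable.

Unsatisfiable

From constraints 2 and 10: u ≥ z and z ≥ 2, so u ≥ 2. From constraints 5 and 9: u ≤ x and x ≤ 0, so u ≤ 0. But 0 < 2, so no value of u works.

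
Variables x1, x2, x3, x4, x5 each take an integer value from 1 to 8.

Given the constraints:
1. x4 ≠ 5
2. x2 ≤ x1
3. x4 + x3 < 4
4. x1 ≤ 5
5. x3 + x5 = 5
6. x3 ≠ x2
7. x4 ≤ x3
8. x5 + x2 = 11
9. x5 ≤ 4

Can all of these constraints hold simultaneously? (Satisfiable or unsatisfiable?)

Unsatisfiable

From constraint 9: x5 ≤ 4. From constraints 2 and 4: x2 ≤ x1 ≤ 5. Hence x5 + x2 ≤ 9. But constraint 8 requires x5 + x2 = 11, and 11 > 9. Contradiction.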